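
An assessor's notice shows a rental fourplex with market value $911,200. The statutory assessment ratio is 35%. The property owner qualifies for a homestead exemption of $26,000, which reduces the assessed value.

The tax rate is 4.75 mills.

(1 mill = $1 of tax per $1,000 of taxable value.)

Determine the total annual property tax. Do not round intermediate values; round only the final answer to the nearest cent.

$1,391.37

Assessed value = $911,200 × 0.35 = $318,920
Taxable value = $318,920 − $26,000 = $292,920
Tax = $292,920 × 0.00475 = $1,391.37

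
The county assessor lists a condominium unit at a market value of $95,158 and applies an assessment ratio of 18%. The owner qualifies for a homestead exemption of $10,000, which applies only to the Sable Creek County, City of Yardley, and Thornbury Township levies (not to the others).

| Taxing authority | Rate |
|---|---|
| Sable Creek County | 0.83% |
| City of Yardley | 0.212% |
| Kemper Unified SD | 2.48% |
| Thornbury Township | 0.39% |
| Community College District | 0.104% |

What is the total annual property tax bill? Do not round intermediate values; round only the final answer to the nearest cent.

Assessed value = $95,158 × 0.18 = $17,128.44
Sable Creek County: ($17,128.44 − $10,000) × 0.0083 = $7,128.44 × 0.0083 = $59.166052
City of Yardley: ($17,128.44 − $10,000) × 0.00212 = $7,128.44 × 0.00212 = $15.1122928
Kemper Unified SD: $17,128.44 × 0.0248 = $424.785312
Thornbury Township: ($17,128.44 − $10,000) × 0.0039 = $7,128.44 × 0.0039 = $27.800916
Community College District: $17,128.44 × 0.00104 = $17.8135776
Total = $544.6781504

$544.68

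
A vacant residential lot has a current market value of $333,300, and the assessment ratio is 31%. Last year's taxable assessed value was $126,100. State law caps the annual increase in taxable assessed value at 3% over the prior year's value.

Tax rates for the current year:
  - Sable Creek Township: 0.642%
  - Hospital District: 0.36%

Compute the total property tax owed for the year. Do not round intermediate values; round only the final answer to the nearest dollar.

$1,035

Uncapped assessed value = $333,300 × 0.31 = $103,323
Cap limit = $126,100 × 1.03 = $129,883
Taxable assessed value = min($103,323, $129,883) = $103,323 (cap does not bind)
Sable Creek Township: $103,323 × 0.00642 = $663.33366
Hospital District: $103,323 × 0.0036 = $371.9628
Total = $1,035.29646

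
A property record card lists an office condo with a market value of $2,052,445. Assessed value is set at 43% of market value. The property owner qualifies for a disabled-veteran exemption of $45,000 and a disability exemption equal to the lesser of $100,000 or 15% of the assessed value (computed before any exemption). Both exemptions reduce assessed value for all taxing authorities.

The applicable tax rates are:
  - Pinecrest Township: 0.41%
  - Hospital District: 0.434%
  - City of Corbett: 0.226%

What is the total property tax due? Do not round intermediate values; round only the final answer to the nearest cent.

Assessed value = $2,052,445 × 0.43 = $882,551.35
Disability exemption = min($100,000, 15% × $882,551.35) = min($100,000, $132,382.7025) = $100,000 (dollar cap binds)
Taxable value = $882,551.35 − $45,000 − $100,000 = $737,551.35
Pinecrest Township: $737,551.35 × 0.0041 = $3,023.960535
Hospital District: $737,551.35 × 0.00434 = $3,200.972859
City of Corbett: $737,551.35 × 0.00226 = $1,666.866051
Total = $7,891.799445

$7,891.80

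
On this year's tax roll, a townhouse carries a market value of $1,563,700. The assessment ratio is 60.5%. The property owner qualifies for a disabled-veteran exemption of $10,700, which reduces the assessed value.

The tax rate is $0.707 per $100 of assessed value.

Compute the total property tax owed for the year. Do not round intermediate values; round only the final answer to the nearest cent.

Assessed value = $1,563,700 × 0.605 = $946,038.5
Taxable value = $946,038.5 − $10,700 = $935,338.5
Tax = $935,338.5 × 0.00707 = $6,612.843195

$6,612.84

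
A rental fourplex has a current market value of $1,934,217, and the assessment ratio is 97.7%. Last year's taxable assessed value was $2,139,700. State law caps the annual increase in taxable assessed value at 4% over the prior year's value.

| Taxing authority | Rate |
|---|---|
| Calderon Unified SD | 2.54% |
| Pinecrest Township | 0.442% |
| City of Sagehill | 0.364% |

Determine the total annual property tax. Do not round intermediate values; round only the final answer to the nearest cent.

Uncapped assessed value = $1,934,217 × 0.977 = $1,889,730.009
Cap limit = $2,139,700 × 1.04 = $2,225,288
Taxable assessed value = min($1,889,730.009, $2,225,288) = $1,889,730.009 (cap does not bind)
Calderon Unified SD: $1,889,730.009 × 0.0254 = $47,999.1422286
Pinecrest Township: $1,889,730.009 × 0.00442 = $8,352.60663978
City of Sagehill: $1,889,730.009 × 0.00364 = $6,878.61723276
Total = $63,230.36610114

$63,230.37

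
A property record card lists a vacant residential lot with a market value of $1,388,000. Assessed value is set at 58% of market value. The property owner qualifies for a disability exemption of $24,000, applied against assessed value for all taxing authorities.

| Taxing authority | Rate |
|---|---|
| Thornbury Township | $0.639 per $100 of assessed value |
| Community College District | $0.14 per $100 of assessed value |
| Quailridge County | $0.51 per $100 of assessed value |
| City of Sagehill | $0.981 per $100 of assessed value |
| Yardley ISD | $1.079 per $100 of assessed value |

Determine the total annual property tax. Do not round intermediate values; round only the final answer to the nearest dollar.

Assessed value = $1,388,000 × 0.58 = $805,040
Taxable value = $805,040 − $24,000 = $781,040
Thornbury Township: $781,040 × 0.00639 = $4,990.8456
Community College District: $781,040 × 0.0014 = $1,093.456
Quailridge County: $781,040 × 0.0051 = $3,983.304
City of Sagehill: $781,040 × 0.00981 = $7,662.0024
Yardley ISD: $781,040 × 0.01079 = $8,427.4216
Total = $4,990.8456 + $1,093.456 + $3,983.304 + $7,662.0024 + $8,427.4216 = $26,157.0296

$26,157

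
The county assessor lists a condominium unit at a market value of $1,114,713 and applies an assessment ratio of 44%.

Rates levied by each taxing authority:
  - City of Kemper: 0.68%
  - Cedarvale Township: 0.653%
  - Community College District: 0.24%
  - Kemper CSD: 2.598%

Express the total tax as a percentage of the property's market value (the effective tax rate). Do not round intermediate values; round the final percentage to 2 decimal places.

1.84%

Assessed value = $1,114,713 × 0.44 = $490,473.72
City of Kemper: $490,473.72 × 0.0068 = $3,335.221296
Cedarvale Township: $490,473.72 × 0.00653 = $3,202.7933916
Community College District: $490,473.72 × 0.0024 = $1,177.136928
Kemper CSD: $490,473.72 × 0.02598 = $12,742.5072456
Total tax = $20,457.6588612
Effective rate = $20,457.6588612 ÷ $1,114,713 = 1.84% of market value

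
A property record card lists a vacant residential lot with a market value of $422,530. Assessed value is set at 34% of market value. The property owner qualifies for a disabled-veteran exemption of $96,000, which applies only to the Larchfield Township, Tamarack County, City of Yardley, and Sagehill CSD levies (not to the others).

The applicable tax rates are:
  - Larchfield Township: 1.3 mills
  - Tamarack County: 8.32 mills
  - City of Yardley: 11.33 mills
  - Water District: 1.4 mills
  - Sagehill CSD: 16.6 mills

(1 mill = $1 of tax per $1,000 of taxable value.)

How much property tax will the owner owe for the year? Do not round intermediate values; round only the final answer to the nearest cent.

Assessed value = $422,530 × 0.34 = $143,660.2
Larchfield Township: ($143,660.2 − $96,000) × 0.0013 = $47,660.2 × 0.0013 = $61.95826
Tamarack County: ($143,660.2 − $96,000) × 0.00832 = $47,660.2 × 0.00832 = $396.532864
City of Yardley: ($143,660.2 − $96,000) × 0.01133 = $47,660.2 × 0.01133 = $539.990066
Water District: $143,660.2 × 0.0014 = $201.12428
Sagehill CSD: ($143,660.2 − $96,000) × 0.0166 = $47,660.2 × 0.0166 = $791.15932
Total = $1,990.76479

$1,990.76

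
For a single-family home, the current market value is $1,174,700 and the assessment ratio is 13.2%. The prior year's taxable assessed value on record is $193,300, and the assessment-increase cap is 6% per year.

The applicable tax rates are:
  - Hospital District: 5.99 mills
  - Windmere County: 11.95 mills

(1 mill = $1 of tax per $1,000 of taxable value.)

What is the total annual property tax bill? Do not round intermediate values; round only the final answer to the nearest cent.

Uncapped assessed value = $1,174,700 × 0.132 = $155,060.4
Cap limit = $193,300 × 1.06 = $204,898
Taxable assessed value = min($155,060.4, $204,898) = $155,060.4 (cap does not bind)
Hospital District: $155,060.4 × 0.00599 = $928.811796
Windmere County: $155,060.4 × 0.01195 = $1,852.97178
Total = $2,781.783576

$2,781.78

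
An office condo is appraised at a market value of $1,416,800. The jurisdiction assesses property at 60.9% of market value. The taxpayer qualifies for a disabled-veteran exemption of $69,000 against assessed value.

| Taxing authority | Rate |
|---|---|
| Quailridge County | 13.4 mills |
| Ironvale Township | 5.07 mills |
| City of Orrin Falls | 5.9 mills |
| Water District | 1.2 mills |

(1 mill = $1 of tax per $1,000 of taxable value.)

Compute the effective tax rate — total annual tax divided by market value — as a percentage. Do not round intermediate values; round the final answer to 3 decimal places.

Assessed value = $1,416,800 × 0.609 = $862,831.2
Taxable value = $862,831.2 − $69,000 = $793,831.2
Quailridge County: $793,831.2 × 0.0134 = $10,637.33808
Ironvale Township: $793,831.2 × 0.00507 = $4,024.724184
City of Orrin Falls: $793,831.2 × 0.0059 = $4,683.60408
Water District: $793,831.2 × 0.0012 = $952.59744
Total tax = $20,298.263784
Effective rate = $20,298.263784 ÷ $1,416,800 = 1.433% of market value

1.433%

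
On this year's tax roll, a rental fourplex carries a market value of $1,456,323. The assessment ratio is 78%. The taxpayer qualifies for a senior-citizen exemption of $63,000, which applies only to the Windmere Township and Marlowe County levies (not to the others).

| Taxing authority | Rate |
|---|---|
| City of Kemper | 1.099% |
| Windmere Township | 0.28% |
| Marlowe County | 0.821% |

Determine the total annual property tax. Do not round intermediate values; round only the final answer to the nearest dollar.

$24,297

Assessed value = $1,456,323 × 0.78 = $1,135,931.94
City of Kemper: $1,135,931.94 × 0.01099 = $12,483.8920206
Windmere Township: ($1,135,931.94 − $63,000) × 0.0028 = $1,072,931.94 × 0.0028 = $3,004.209432
Marlowe County: ($1,135,931.94 − $63,000) × 0.00821 = $1,072,931.94 × 0.00821 = $8,808.7712274
Total = $24,296.87268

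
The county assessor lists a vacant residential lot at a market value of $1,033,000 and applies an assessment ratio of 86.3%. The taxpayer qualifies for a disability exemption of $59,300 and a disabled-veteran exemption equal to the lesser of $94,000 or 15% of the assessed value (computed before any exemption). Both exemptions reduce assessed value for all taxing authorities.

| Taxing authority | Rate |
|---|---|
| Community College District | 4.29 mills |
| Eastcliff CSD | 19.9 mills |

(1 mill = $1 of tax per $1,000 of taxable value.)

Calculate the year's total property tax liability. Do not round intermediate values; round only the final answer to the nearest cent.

Assessed value = $1,033,000 × 0.863 = $891,479
Disabled-veteran exemption = min($94,000, 15% × $891,479) = min($94,000, $133,721.85) = $94,000 (dollar cap binds)
Taxable value = $891,479 − $59,300 − $94,000 = $738,179
Community College District: $738,179 × 0.00429 = $3,166.78791
Eastcliff CSD: $738,179 × 0.0199 = $14,689.7621
Total = $17,856.55001

$17,856.55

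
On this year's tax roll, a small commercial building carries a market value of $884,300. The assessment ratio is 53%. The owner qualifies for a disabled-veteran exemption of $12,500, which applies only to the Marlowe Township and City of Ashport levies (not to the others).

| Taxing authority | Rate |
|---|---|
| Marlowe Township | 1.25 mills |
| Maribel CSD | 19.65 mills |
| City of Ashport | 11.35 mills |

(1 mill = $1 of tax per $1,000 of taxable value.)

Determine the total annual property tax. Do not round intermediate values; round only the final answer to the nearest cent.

Assessed value = $884,300 × 0.53 = $468,679
Marlowe Township: ($468,679 − $12,500) × 0.00125 = $456,179 × 0.00125 = $570.22375
Maribel CSD: $468,679 × 0.01965 = $9,209.54235
City of Ashport: ($468,679 − $12,500) × 0.01135 = $456,179 × 0.01135 = $5,177.63165
Total = $14,957.39775

$14,957.40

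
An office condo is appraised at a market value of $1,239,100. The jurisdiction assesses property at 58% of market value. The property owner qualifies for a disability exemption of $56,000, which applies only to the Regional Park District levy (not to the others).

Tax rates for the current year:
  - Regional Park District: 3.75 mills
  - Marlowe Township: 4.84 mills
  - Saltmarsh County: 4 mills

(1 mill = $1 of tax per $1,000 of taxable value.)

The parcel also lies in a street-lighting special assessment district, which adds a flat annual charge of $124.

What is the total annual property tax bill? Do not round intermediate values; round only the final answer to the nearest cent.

$8,962.16

Assessed value = $1,239,100 × 0.58 = $718,678
Regional Park District: ($718,678 − $56,000) × 0.00375 = $662,678 × 0.00375 = $2,485.0425
Marlowe Township: $718,678 × 0.00484 = $3,478.40152
Saltmarsh County: $718,678 × 0.004 = $2,874.712
Levies subtotal = $8,838.15602
Total = $8,838.15602 + $124 = $8,962.15602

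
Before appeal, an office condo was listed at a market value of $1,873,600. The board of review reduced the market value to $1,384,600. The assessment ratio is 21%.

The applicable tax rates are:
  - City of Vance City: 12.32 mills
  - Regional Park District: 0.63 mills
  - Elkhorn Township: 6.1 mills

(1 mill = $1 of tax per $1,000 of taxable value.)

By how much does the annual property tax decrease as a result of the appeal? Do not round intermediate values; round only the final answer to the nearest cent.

Old assessed value = $1,873,600 × 0.21 = $393,456
New assessed value = $1,384,600 × 0.21 = $290,766
Combined rate = 0.01232 + 0.00063 + 0.0061 = 0.01905
Old tax = $393,456 × 0.01905 = $7,495.3368
New tax = $290,766 × 0.01905 = $5,539.0923
Reduction = $7,495.3368 − $5,539.0923 = $1,956.2445

$1,956.24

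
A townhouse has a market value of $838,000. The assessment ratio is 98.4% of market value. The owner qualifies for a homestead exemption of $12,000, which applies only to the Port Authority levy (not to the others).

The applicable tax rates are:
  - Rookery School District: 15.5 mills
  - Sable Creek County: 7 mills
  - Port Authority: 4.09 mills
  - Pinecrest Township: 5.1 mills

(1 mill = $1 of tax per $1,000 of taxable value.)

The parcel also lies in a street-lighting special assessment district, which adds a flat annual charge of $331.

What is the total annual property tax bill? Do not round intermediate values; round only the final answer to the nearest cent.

Assessed value = $838,000 × 0.984 = $824,592
Rookery School District: $824,592 × 0.0155 = $12,781.176
Sable Creek County: $824,592 × 0.007 = $5,772.144
Port Authority: ($824,592 − $12,000) × 0.00409 = $812,592 × 0.00409 = $3,323.50128
Pinecrest Township: $824,592 × 0.0051 = $4,205.4192
Levies subtotal = $26,082.24048
Total = $26,082.24048 + $331 = $26,413.24048

$26,413.24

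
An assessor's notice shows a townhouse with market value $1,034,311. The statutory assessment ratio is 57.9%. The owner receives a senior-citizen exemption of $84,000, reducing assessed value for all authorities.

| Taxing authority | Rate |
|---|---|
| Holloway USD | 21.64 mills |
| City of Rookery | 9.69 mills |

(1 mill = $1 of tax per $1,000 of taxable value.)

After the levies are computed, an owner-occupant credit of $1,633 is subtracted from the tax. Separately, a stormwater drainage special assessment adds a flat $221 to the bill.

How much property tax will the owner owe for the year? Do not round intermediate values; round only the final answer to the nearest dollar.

$14,719

Assessed value = $1,034,311 × 0.579 = $598,866.069
Taxable value = $598,866.069 − $84,000 = $514,866.069
Holloway USD: $514,866.069 × 0.02164 = $11,141.70173316
City of Rookery: $514,866.069 × 0.00969 = $4,989.05220861
Levies subtotal = $16,130.75394177
After credit = $16,130.75394177 − $1,633 = $14,497.75394177
Total = $14,497.75394177 + $221 = $14,718.75394177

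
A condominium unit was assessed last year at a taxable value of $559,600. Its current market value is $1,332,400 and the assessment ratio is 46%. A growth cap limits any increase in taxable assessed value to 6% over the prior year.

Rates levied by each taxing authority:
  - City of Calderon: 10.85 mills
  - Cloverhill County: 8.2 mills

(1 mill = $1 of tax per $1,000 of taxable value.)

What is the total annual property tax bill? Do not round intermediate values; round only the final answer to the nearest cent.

Uncapped assessed value = $1,332,400 × 0.46 = $612,904
Cap limit = $559,600 × 1.06 = $593,176
Taxable assessed value = min($612,904, $593,176) = $593,176 (cap binds)
City of Calderon: $593,176 × 0.01085 = $6,435.9596
Cloverhill County: $593,176 × 0.0082 = $4,864.0432
Total = $11,300.0028

$11,300.00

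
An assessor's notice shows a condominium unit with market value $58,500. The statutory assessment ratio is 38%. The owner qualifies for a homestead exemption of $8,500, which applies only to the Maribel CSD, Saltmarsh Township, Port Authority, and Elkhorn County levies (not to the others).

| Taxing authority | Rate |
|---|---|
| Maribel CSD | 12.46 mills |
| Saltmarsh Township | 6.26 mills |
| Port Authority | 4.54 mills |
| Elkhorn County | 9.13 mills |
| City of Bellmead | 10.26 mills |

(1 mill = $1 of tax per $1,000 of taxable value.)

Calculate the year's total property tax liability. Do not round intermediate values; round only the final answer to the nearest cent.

$672.79

Assessed value = $58,500 × 0.38 = $22,230
Maribel CSD: ($22,230 − $8,500) × 0.01246 = $13,730 × 0.01246 = $171.0758
Saltmarsh Township: ($22,230 − $8,500) × 0.00626 = $13,730 × 0.00626 = $85.9498
Port Authority: ($22,230 − $8,500) × 0.00454 = $13,730 × 0.00454 = $62.3342
Elkhorn County: ($22,230 − $8,500) × 0.00913 = $13,730 × 0.00913 = $125.3549
City of Bellmead: $22,230 × 0.01026 = $228.0798
Total = $672.7945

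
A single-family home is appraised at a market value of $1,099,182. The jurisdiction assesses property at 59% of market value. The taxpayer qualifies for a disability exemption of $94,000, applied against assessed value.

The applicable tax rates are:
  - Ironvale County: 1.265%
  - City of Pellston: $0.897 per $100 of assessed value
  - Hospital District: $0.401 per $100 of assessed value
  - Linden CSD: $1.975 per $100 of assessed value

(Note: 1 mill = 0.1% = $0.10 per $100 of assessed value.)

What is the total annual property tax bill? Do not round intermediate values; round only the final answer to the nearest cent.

$25,164.00

Assessed value = $1,099,182 × 0.59 = $648,517.38
Taxable value = $648,517.38 − $94,000 = $554,517.38
Ironvale County: $554,517.38 × 0.01265 = $7,014.644857
City of Pellston: $554,517.38 × 0.00897 = $4,974.0208986
Hospital District: $554,517.38 × 0.00401 = $2,223.6146938
Linden CSD: $554,517.38 × 0.01975 = $10,951.718255
Total = $25,163.9987044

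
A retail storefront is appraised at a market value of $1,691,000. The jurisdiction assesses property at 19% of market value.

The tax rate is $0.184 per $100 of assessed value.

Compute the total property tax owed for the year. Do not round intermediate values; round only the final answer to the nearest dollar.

$591

Assessed value = $1,691,000 × 0.19 = $321,290
Tax = $321,290 × 0.00184 = $591.1736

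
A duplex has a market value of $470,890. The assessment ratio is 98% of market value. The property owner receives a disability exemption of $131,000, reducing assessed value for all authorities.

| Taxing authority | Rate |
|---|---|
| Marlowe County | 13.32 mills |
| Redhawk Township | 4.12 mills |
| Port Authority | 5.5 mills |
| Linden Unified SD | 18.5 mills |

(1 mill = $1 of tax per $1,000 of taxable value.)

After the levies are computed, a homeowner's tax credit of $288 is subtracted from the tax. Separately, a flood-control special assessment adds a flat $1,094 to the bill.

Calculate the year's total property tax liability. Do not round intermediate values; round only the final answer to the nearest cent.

Assessed value = $470,890 × 0.98 = $461,472.2
Taxable value = $461,472.2 − $131,000 = $330,472.2
Marlowe County: $330,472.2 × 0.01332 = $4,401.889704
Redhawk Township: $330,472.2 × 0.00412 = $1,361.545464
Port Authority: $330,472.2 × 0.0055 = $1,817.5971
Linden Unified SD: $330,472.2 × 0.0185 = $6,113.7357
Levies subtotal = $13,694.767968
After credit = $13,694.767968 − $288 = $13,406.767968
Total = $13,406.767968 + $1,094 = $14,500.767968

$14,500.77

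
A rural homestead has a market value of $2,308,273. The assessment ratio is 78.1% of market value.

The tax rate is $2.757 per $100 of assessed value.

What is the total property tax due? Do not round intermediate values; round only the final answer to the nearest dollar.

Assessed value = $2,308,273 × 0.781 = $1,802,761.213
Tax = $1,802,761.213 × 0.02757 = $49,702.12664241

$49,702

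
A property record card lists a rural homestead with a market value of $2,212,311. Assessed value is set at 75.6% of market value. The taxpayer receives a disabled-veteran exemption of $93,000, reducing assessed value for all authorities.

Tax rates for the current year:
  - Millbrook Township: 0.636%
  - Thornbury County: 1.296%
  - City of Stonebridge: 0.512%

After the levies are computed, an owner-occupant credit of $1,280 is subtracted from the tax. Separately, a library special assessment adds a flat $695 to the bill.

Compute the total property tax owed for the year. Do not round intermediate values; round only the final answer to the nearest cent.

$38,018.15

Assessed value = $2,212,311 × 0.756 = $1,672,507.116
Taxable value = $1,672,507.116 − $93,000 = $1,579,507.116
Millbrook Township: $1,579,507.116 × 0.00636 = $10,045.66525776
Thornbury County: $1,579,507.116 × 0.01296 = $20,470.41222336
City of Stonebridge: $1,579,507.116 × 0.00512 = $8,087.07643392
Levies subtotal = $38,603.15391504
After credit = $38,603.15391504 − $1,280 = $37,323.15391504
Total = $37,323.15391504 + $695 = $38,018.15391504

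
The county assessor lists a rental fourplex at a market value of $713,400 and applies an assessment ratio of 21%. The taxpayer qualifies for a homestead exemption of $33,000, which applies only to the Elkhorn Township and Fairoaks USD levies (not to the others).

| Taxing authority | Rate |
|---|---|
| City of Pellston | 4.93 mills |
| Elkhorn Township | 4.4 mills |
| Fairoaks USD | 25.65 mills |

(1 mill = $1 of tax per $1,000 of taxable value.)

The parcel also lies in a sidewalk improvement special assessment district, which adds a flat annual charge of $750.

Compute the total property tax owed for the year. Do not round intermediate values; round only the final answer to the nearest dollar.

$4,999

Assessed value = $713,400 × 0.21 = $149,814
City of Pellston: $149,814 × 0.00493 = $738.58302
Elkhorn Township: ($149,814 − $33,000) × 0.0044 = $116,814 × 0.0044 = $513.9816
Fairoaks USD: ($149,814 − $33,000) × 0.02565 = $116,814 × 0.02565 = $2,996.2791
Levies subtotal = $4,248.84372
Total = $4,248.84372 + $750 = $4,998.84372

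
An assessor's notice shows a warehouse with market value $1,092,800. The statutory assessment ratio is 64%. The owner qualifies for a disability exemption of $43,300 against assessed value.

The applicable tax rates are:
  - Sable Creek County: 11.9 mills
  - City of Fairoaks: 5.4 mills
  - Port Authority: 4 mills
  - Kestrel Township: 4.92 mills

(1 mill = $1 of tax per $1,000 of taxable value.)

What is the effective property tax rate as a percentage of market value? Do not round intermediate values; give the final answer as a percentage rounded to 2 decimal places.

1.57%

Assessed value = $1,092,800 × 0.64 = $699,392
Taxable value = $699,392 − $43,300 = $656,092
Sable Creek County: $656,092 × 0.0119 = $7,807.4948
City of Fairoaks: $656,092 × 0.0054 = $3,542.8968
Port Authority: $656,092 × 0.004 = $2,624.368
Kestrel Township: $656,092 × 0.00492 = $3,227.97264
Total tax = $17,202.73224
Effective rate = $17,202.73224 ÷ $1,092,800 = 1.57% of market value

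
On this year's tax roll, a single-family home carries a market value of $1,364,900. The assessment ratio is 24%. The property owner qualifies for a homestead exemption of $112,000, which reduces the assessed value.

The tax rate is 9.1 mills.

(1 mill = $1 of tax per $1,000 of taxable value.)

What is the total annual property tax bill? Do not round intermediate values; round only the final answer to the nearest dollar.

$1,962

Assessed value = $1,364,900 × 0.24 = $327,576
Taxable value = $327,576 − $112,000 = $215,576
Tax = $215,576 × 0.0091 = $1,961.7416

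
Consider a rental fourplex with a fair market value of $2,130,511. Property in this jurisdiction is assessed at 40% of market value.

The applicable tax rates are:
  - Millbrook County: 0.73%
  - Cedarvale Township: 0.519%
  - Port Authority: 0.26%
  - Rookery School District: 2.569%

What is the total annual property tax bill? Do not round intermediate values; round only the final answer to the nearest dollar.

Assessed value = $2,130,511 × 0.4 = $852,204.4
Millbrook County: $852,204.4 × 0.0073 = $6,221.09212
Cedarvale Township: $852,204.4 × 0.00519 = $4,422.940836
Port Authority: $852,204.4 × 0.0026 = $2,215.73144
Rookery School District: $852,204.4 × 0.02569 = $21,893.131036
Total = $6,221.09212 + $4,422.940836 + $2,215.73144 + $21,893.131036 = $34,752.895432

$34,753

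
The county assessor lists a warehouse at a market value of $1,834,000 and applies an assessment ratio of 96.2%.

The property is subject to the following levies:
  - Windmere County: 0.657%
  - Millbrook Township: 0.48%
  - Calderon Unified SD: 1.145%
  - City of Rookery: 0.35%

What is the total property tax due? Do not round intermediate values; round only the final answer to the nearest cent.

Assessed value = $1,834,000 × 0.962 = $1,764,308
Windmere County: $1,764,308 × 0.00657 = $11,591.50356
Millbrook Township: $1,764,308 × 0.0048 = $8,468.6784
Calderon Unified SD: $1,764,308 × 0.01145 = $20,201.3266
City of Rookery: $1,764,308 × 0.0035 = $6,175.078
Total = $11,591.50356 + $8,468.6784 + $20,201.3266 + $6,175.078 = $46,436.58656

$46,436.59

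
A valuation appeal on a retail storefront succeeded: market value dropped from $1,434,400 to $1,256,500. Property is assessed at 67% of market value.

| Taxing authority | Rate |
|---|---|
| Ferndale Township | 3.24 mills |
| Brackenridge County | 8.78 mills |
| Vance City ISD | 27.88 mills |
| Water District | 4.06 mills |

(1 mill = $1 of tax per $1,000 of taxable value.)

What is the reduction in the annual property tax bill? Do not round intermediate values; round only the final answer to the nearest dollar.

$5,240

Old assessed value = $1,434,400 × 0.67 = $961,048
New assessed value = $1,256,500 × 0.67 = $841,855
Combined rate = 0.00324 + 0.00878 + 0.02788 + 0.00406 = 0.04396
Old tax = $961,048 × 0.04396 = $42,247.67008
New tax = $841,855 × 0.04396 = $37,007.9458
Reduction = $42,247.67008 − $37,007.9458 = $5,239.72428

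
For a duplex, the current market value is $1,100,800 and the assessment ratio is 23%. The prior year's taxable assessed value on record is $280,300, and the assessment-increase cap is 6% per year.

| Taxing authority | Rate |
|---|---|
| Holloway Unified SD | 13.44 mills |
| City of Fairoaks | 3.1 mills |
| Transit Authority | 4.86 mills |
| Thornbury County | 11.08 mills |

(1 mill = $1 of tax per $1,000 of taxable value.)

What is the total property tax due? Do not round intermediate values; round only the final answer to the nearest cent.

Uncapped assessed value = $1,100,800 × 0.23 = $253,184
Cap limit = $280,300 × 1.06 = $297,118
Taxable assessed value = min($253,184, $297,118) = $253,184 (cap does not bind)
Holloway Unified SD: $253,184 × 0.01344 = $3,402.79296
City of Fairoaks: $253,184 × 0.0031 = $784.8704
Transit Authority: $253,184 × 0.00486 = $1,230.47424
Thornbury County: $253,184 × 0.01108 = $2,805.27872
Total = $8,223.41632

$8,223.42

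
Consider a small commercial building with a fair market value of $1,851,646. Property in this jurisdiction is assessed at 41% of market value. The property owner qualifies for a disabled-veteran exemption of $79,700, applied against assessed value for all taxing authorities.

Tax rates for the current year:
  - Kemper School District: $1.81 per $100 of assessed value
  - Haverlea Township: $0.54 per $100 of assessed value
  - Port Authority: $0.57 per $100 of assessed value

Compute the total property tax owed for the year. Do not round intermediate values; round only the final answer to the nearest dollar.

$19,841

Assessed value = $1,851,646 × 0.41 = $759,174.86
Taxable value = $759,174.86 − $79,700 = $679,474.86
Kemper School District: $679,474.86 × 0.0181 = $12,298.494966
Haverlea Township: $679,474.86 × 0.0054 = $3,669.164244
Port Authority: $679,474.86 × 0.0057 = $3,873.006702
Total = $12,298.494966 + $3,669.164244 + $3,873.006702 = $19,840.665912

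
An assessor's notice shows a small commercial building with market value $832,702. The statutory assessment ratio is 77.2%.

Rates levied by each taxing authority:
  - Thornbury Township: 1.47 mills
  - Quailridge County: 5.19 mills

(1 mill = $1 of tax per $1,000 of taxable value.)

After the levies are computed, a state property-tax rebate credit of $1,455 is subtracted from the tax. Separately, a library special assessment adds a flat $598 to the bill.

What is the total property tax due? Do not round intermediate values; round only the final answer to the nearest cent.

$3,424.35

Assessed value = $832,702 × 0.772 = $642,845.944
Thornbury Township: $642,845.944 × 0.00147 = $944.98353768
Quailridge County: $642,845.944 × 0.00519 = $3,336.37044936
Levies subtotal = $4,281.35398704
After credit = $4,281.35398704 − $1,455 = $2,826.35398704
Total = $2,826.35398704 + $598 = $3,424.35398704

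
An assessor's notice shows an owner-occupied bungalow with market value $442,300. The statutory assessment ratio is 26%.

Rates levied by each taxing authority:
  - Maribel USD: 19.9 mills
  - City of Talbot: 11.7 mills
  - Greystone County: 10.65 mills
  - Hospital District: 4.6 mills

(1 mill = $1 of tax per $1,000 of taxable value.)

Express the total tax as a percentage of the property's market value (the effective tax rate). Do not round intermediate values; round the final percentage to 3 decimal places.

Assessed value = $442,300 × 0.26 = $114,998
Maribel USD: $114,998 × 0.0199 = $2,288.4602
City of Talbot: $114,998 × 0.0117 = $1,345.4766
Greystone County: $114,998 × 0.01065 = $1,224.7287
Hospital District: $114,998 × 0.0046 = $528.9908
Total tax = $5,387.6563
Effective rate = $5,387.6563 ÷ $442,300 = 1.218% of market value

1.218%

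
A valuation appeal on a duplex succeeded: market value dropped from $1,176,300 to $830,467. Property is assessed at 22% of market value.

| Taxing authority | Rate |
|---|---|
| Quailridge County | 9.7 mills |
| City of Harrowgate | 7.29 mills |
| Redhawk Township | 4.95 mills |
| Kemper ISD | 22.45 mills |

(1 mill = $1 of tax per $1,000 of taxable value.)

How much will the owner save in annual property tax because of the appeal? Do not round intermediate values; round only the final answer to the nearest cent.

$3,377.34

Old assessed value = $1,176,300 × 0.22 = $258,786
New assessed value = $830,467 × 0.22 = $182,702.74
Combined rate = 0.0097 + 0.00729 + 0.00495 + 0.02245 = 0.04439
Old tax = $258,786 × 0.04439 = $11,487.51054
New tax = $182,702.74 × 0.04439 = $8,110.1746286
Reduction = $11,487.51054 − $8,110.1746286 = $3,377.3359114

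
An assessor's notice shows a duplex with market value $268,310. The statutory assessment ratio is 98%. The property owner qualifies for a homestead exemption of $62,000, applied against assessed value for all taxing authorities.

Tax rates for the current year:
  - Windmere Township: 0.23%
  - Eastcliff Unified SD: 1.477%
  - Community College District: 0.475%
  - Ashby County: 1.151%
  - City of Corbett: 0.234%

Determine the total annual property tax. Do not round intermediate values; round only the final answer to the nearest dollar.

Assessed value = $268,310 × 0.98 = $262,943.8
Taxable value = $262,943.8 − $62,000 = $200,943.8
Windmere Township: $200,943.8 × 0.0023 = $462.17074
Eastcliff Unified SD: $200,943.8 × 0.01477 = $2,967.939926
Community College District: $200,943.8 × 0.00475 = $954.48305
Ashby County: $200,943.8 × 0.01151 = $2,312.863138
City of Corbett: $200,943.8 × 0.00234 = $470.208492
Total = $462.17074 + $2,967.939926 + $954.48305 + $2,312.863138 + $470.208492 = $7,167.665346

$7,168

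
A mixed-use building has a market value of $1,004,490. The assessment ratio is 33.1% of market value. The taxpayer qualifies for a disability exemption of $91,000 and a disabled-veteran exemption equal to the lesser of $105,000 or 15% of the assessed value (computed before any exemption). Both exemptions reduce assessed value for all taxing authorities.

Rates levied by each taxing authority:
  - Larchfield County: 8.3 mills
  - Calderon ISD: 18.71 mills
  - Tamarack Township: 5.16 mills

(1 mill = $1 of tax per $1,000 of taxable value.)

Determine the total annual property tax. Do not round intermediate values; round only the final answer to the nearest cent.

$6,164.20

Assessed value = $1,004,490 × 0.331 = $332,486.19
Disabled-veteran exemption = min($105,000, 15% × $332,486.19) = min($105,000, $49,872.9285) = $49,872.9285 (percentage binds)
Taxable value = $332,486.19 − $91,000 − $49,872.9285 = $191,613.2615
Larchfield County: $191,613.2615 × 0.0083 = $1,590.39007045
Calderon ISD: $191,613.2615 × 0.01871 = $3,585.084122665
Tamarack Township: $191,613.2615 × 0.00516 = $988.72442934
Total = $6,164.198622455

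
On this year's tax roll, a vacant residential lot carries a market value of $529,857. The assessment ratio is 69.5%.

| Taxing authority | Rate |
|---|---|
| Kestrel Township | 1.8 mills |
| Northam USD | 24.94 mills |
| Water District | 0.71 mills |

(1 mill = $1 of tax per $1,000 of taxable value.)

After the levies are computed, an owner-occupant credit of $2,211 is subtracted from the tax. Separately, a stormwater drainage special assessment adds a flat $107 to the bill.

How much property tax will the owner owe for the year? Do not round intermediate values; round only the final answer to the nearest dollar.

Assessed value = $529,857 × 0.695 = $368,250.615
Kestrel Township: $368,250.615 × 0.0018 = $662.851107
Northam USD: $368,250.615 × 0.02494 = $9,184.1703381
Water District: $368,250.615 × 0.00071 = $261.45793665
Levies subtotal = $10,108.47938175
After credit = $10,108.47938175 − $2,211 = $7,897.47938175
Total = $7,897.47938175 + $107 = $8,004.47938175

$8,004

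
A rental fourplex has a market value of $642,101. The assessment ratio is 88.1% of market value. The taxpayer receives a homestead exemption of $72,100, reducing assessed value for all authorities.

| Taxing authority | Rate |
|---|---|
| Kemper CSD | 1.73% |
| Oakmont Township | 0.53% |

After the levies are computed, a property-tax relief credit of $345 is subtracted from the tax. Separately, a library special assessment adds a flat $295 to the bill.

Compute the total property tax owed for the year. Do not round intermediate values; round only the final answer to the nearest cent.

$11,105.16

Assessed value = $642,101 × 0.881 = $565,690.981
Taxable value = $565,690.981 − $72,100 = $493,590.981
Kemper CSD: $493,590.981 × 0.0173 = $8,539.1239713
Oakmont Township: $493,590.981 × 0.0053 = $2,616.0321993
Levies subtotal = $11,155.1561706
After credit = $11,155.1561706 − $345 = $10,810.1561706
Total = $10,810.1561706 + $295 = $11,105.1561706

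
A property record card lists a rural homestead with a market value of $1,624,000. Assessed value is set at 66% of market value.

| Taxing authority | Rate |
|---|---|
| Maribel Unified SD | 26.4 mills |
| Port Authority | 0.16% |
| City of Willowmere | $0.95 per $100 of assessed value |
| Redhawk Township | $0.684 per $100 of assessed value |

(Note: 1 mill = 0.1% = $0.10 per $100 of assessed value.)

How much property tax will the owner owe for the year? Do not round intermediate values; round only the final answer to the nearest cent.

Assessed value = $1,624,000 × 0.66 = $1,071,840
Maribel Unified SD: $1,071,840 × 0.0264 = $28,296.576
Port Authority: $1,071,840 × 0.0016 = $1,714.944
City of Willowmere: $1,071,840 × 0.0095 = $10,182.48
Redhawk Township: $1,071,840 × 0.00684 = $7,331.3856
Total = $47,525.3856

$47,525.39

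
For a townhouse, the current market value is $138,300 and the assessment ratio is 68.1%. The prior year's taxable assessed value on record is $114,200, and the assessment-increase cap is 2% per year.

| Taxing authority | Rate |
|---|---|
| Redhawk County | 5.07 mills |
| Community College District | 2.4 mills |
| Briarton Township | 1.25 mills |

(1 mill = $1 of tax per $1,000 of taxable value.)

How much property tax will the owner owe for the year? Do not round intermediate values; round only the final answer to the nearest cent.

$821.27

Uncapped assessed value = $138,300 × 0.681 = $94,182.3
Cap limit = $114,200 × 1.02 = $116,484
Taxable assessed value = min($94,182.3, $116,484) = $94,182.3 (cap does not bind)
Redhawk County: $94,182.3 × 0.00507 = $477.504261
Community College District: $94,182.3 × 0.0024 = $226.03752
Briarton Township: $94,182.3 × 0.00125 = $117.727875
Total = $821.269656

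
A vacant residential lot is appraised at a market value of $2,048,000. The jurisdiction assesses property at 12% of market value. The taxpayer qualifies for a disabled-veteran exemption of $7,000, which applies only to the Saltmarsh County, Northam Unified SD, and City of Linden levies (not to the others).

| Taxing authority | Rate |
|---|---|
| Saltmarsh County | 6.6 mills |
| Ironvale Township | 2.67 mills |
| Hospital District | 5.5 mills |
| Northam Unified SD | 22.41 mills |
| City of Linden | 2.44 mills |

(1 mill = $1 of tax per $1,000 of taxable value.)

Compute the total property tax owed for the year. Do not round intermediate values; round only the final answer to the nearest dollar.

Assessed value = $2,048,000 × 0.12 = $245,760
Saltmarsh County: ($245,760 − $7,000) × 0.0066 = $238,760 × 0.0066 = $1,575.816
Ironvale Township: $245,760 × 0.00267 = $656.1792
Hospital District: $245,760 × 0.0055 = $1,351.68
Northam Unified SD: ($245,760 − $7,000) × 0.02241 = $238,760 × 0.02241 = $5,350.6116
City of Linden: ($245,760 − $7,000) × 0.00244 = $238,760 × 0.00244 = $582.5744
Total = $9,516.8612

$9,517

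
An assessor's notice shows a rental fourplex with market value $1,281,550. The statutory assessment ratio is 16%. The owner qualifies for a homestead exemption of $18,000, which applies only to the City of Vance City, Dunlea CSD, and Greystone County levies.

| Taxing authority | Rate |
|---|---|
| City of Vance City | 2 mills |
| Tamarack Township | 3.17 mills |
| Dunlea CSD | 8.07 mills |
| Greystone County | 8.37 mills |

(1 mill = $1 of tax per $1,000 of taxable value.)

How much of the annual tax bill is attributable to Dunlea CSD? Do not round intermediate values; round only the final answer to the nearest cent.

Assessed value = $1,281,550 × 0.16 = $205,048
Dunlea CSD taxable value = $205,048 − $18,000 = $187,048
Dunlea CSD levy = $187,048 × 0.00807 = $1,509.47736

$1,509.48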